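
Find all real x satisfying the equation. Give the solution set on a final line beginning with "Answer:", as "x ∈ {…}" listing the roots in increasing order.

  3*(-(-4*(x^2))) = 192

Step 1. [3*(-(-4*(x^2))) = 192] 3·(inner) — divide through by 3, so div: -(-4*(x^2)) = 64.
Step 2. [-(-4*(x^2)) = 64] leading − — multiply by −1 ⇒ neg: -4*(x^2) = -64.
Step 3. [-4*(x^2) = -64] leading coefficient -4: divide by -4, so div: x^2 = 16.
Step 4. [x^2 = 16] √ both sides: 16 ≥ 0 gives two branches ⇒ sqrt: x = 4 or -4.

Answer: x ∈ {-4, 4}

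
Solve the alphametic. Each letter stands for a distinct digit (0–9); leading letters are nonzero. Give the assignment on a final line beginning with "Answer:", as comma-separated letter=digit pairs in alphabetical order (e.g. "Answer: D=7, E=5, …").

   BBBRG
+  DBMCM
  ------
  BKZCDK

Step 1. [col 1: G + M ≡ K (mod 10)] no forcing yet in column 1 (carry-in 0); G=6 is free and consistent — try it ⇒ G=6.
Step 2. [col 1: G + M ≡ K (mod 10)] M=4 is one option consistent with column 1 (G + M ≡ K (mod 10), carry-in 0) — take it ⇒ M=4.
Step 3. [col 1: G + M ≡ K (mod 10)] column 1: given G=6, M=4, carry-in 0, and digits 4,6 already taken and all letters distinct, G+M≡K (mod 10) forces K=0 ⇒ K=0.
Step 4. [B] adding two 5-digit numbers gives at most 5+1 digits, and here it does — B is that final carry and must be 1. So B=1.
Step 5. [col 2: R + C ≡ D (mod 10)] several values work for R in column 2 (R + C ≡ D (mod 10), carry-in 1); try R=3 ⇒ R=3.
Step 6. [col 2: R + C ≡ D (mod 10)] column 2 (R + C ≡ D (mod 10), carry-in 1) doesn't pin C yet; pick C=5 and continue, so C=5.
Step 7. [col 2: R + C ≡ D (mod 10)] in column 2 we have R+C≡D with carry-in 1; given R=3, C=5 and digits 0,1,3,4,5,6 already taken and all letters distinct, that pins D to 9 ⇒ D=9.
Step 8. [col 4: B + B ≡ Z (mod 10)] in column 4 we have B+B≡Z with carry-in 0; given B=1 and digits 0,1,3,4,5,6,9 already taken and all letters distinct, that pins Z to 2 ⇒ Z=2.

Answer: B=1, C=5, D=9, G=6, K=0, M=4, R=3, Z=2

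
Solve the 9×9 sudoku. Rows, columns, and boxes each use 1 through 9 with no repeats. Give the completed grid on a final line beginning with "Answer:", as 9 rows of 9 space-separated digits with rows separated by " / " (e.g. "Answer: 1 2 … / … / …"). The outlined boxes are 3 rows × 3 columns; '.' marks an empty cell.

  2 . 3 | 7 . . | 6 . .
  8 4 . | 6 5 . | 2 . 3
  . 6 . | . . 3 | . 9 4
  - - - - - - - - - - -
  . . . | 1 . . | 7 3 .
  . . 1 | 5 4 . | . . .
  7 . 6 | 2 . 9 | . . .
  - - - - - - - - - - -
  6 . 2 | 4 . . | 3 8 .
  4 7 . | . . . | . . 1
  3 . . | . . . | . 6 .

Step 1. [r3c4∈{8}] r3c4 has the single candidate 8. So r3c4=8.
Step 2. [r9c4∈{9}] only 9 remains possible at r9c4. So r9c4=9.
Step 3. [r2c6∈{1}] only 1 remains possible at r2c6, so r2c6=1.
Step 4. [r5c1∈{9}] r5c1's peers cover all but 9. So r5c1=9.
Step 5. [r5c7∈{8}] r5c7's peers cover all but 8 ⇒ r5c7=8.
Step 6. [r6c9∈{5}] nothing but 5 survives at r6c9. So r6c9=5.
Step 7. [r5c8∈{2}] r5c8 is down to just 2, so r5c8=2.
Step 8. [r8c8∈{5}] r8c8 has the single candidate 5. So r8c8=5.
Step 9. [r1c2∈{1,5,9}] in row 1, 5 fits only at r1c2, so r1c2=5.
Step 10. [r5c6∈{6,7}] row 5 places 7 nowhere but r5c6 ⇒ r5c6=7.
Step 11. [r7c2∈{1,9}] in col 2, 9 fits only at r7c2. So r7c2=9.
Step 12. [r8c3∈{8}] only 8 remains possible at r8c3 ⇒ r8c3=8.
Step 13. [r6c5∈{3,8}] in box 5, 3 fits only at r6c5 ⇒ r6c5=3.
Step 14. [r9c9∈{2,7}] 2 has one home in col 9: r9c9 ⇒ r9c9=2.
Step 15. [r9c5∈{1,7,8}] r9c5 is the only open cell in row 9 admitting 7. So r9c5=7.
Step 16. [r4c5∈{6,8}] r4c5 is the only open cell in col 5 admitting 8 ⇒ r4c5=8.
Step 17. [r4c6∈{6}] r4c6's peers cover all but 6 ⇒ r4c6=6.
Step 18. [r9c3∈{5}] nothing but 5 survives at r9c3 ⇒ r9c3=5.
Step 19. [r6c8∈{1,4}] 4 has one home in col 8: r6c8 ⇒ r6c8=4.
Step 20. [r3c1∈{1}] r3c1 has the single candidate 1 ⇒ r3c1=1.
Step 21. [r2c8∈{7}] nothing but 7 survives at r2c8. So r2c8=7.
Step 22. [r8c5∈{2,6}] across row 8, 6 lands solely at r8c5 ⇒ r8c5=6.
Step 23. [r5c2∈{3}] r5c2 is down to just 3, so r5c2=3.
Step 24. [r1c5∈{9}] r1c5's peers cover all but 9 ⇒ r1c5=9.
Step 25. [r1c6∈{4}] r1c6's peers cover all but 4 ⇒ r1c6=4.
Step 26. [r9c6∈{8}] r9c6's peers cover all but 8 ⇒ r9c6=8.
Step 27. [r4c9∈{9}] r4c9 has the single candidate 9. So r4c9=9.
Step 28. [r4c3∈{4}] r4c3 is down to just 4. So r4c3=4.
Step 29. [r8c4∈{3}] r8c4 is down to just 3, so r8c4=3.
Step 30. [r5c9∈{6}] r5c9 is down to just 6 ⇒ r5c9=6.
Step 31. [r6c2∈{8}] only 8 remains possible at r6c2. So r6c2=8.
Step 32. [r2c3∈{9}] r2c3's peers cover all but 9 ⇒ r2c3=9.
Step 33. [r3c7∈{5}] r3c7 has the single candidate 5, so r3c7=5.
Step 34. [r7c5∈{1}] r7c5 is down to just 1. So r7c5=1.
Step 35. [r4c1∈{5}] r4c1 has the single candidate 5 ⇒ r4c1=5.
Step 36. [r4c2∈{2}] r4c2 has the single candidate 2, so r4c2=2.
Step 37. [r8c6∈{2}] only 2 remains possible at r8c6, so r8c6=2.
Step 38. [r6c7∈{1}] r6c7's peers cover all but 1, so r6c7=1.
Step 39. [r8c7∈{9}] r8c7 is down to just 9. So r8c7=9.
Step 40. [r1c8∈{1}] r1c8's peers cover all but 1. So r1c8=1.
Step 41. [r3c5∈{2}] nothing but 2 survives at r3c5, so r3c5=2.
Step 42. [r1c9∈{8}] r1c9 is down to just 8, so r1c9=8.
Step 43. [r7c9∈{7}] r7c9 is down to just 7, so r7c9=7.
Step 44. [r9c2∈{1}] r9c2 is down to just 1. So r9c2=1.
Step 45. [r7c6∈{5}] r7c6 is down to just 5. So r7c6=5.
Step 46. [r3c3∈{7}] r3c3 is down to just 7, so r3c3=7.
Step 47. [r9c7∈{4}] only 4 remains possible at r9c7, so r9c7=4.

Answer: 2 5 3 7 9 4 6 1 8 / 8 4 9 6 5 1 2 7 3 / 1 6 7 8 2 3 5 9 4 / 5 2 4 1 8 6 7 3 9 / 9 3 1 5 4 7 8 2 6 / 7 8 6 2 3 9 1 4 5 / 6 9 2 4 1 5 3 8 7 / 4 7 8 3 6 2 9 5 1 / 3 1 5 9 7 8 4 6 2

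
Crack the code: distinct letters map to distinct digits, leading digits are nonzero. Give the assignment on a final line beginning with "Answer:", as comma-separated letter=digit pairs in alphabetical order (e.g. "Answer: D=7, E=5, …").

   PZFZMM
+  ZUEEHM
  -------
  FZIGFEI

Step 1. [col 1: M + M ≡ I (mod 10)] M=2 is one option consistent with column 1 (M + M ≡ I (mod 10), carry-in 0) — take it, so M=2.
Step 2. [col 1: M + M ≡ I (mod 10)] in column 1 we have M+M≡I with carry-in 0; given M=2 and digits 2 already taken and all letters distinct, that pins I to 4, so I=4.
Step 3. [col 2: M + H ≡ E (mod 10)] H=3 is one option consistent with column 2 (M + H ≡ E (mod 10), carry-in 0) — take it ⇒ H=3.
Step 4. [F] F is the leading digit of a 7-digit sum of two 6-digit numbers; the final carry is exactly 1, so F=1.
Step 5. [col 2: M + H ≡ E (mod 10)] in column 2 we have M+H≡E with carry-in 0; given M=2, H=3 and digits 1,2,3,4 already taken and all letters distinct, that pins E to 5 ⇒ E=5.
Step 6. [col 3: Z + E ≡ F (mod 10)] from column 3 (E=5, F=1, carry-in 0, digits 1,2,3,4,5 already taken and all letters distinct): Z must equal 6 ⇒ Z=6.
Step 7. [col 4: F + E ≡ G (mod 10)] from column 4 (F=1, E=5, carry-in 1, digits 1,2,3,4,5,6 already taken and all letters distinct): G must equal 7. So G=7.
Step 8. [col 5: Z + U ≡ I (mod 10)] column 5: given Z=6, I=4, carry-in 0, and digits 1,2,3,4,5,6,7 already taken and all letters distinct, Z+U≡I (mod 10) forces U=8, so U=8.
Step 9. [col 6: P + Z ≡ Z (mod 10)] column 6 reads P+Z+carry(1)=Z with Z=6; with digits 1,2,3,4,5,6,7,8 already taken and all letters distinct, the only value for P is 9. So P=9.

Answer: E=5, F=1, G=7, H=3, I=4, M=2, P=9, U=8, Z=6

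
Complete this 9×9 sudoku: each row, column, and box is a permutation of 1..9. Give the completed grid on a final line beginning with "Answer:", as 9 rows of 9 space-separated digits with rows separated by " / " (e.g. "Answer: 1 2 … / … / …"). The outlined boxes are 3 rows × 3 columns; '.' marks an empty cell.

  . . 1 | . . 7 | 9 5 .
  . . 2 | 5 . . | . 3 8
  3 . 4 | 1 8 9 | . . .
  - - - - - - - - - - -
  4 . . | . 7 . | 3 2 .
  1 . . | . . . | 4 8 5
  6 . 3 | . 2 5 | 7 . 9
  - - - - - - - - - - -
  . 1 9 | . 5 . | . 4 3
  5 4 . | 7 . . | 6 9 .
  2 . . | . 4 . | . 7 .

Step 1. [r5c5∈{3,6,9}] in col 5, 9 fits only at r5c5. So r5c5=9.
Step 2. [r4c9∈{1,6}] 6 has one home in box 6: r4c9. So r4c9=6.
Step 3. [r4c4∈{8}] nothing but 8 survives at r4c4, so r4c4=8.
Step 4. [r1c4∈{2,3,4,6}] across box 2, 2 lands solely at r1c4. So r1c4=2.
Step 5. [r9c2∈{3,6,8}] 3 has one home in col 2: r9c2, so r9c2=3.
Step 6. [r8c5∈{1,3}] in col 5, 1 fits only at r8c5, so r8c5=1.
Step 7. [r7c4∈{6}] only 6 remains possible at r7c4, so r7c4=6.
Step 8. [r9c6∈{8}] r9c6's peers cover all but 8. So r9c6=8.
Step 9. [r2c5∈{6}] r2c5 is down to just 6 ⇒ r2c5=6.
Step 10. [r3c2∈{5,6,7}] r3c2 is the only open cell in row 3 admitting 5, so r3c2=5.
Step 11. [r8c9∈{2}] nothing but 2 survives at r8c9 ⇒ r8c9=2.
Step 12. [r1c1∈{8}] r1c1 has the single candidate 8, so r1c1=8.
Step 13. [r2c1∈{7,9}] 9 has one home in col 1: r2c1, so r2c1=9.
Step 14. [r8c6∈{3}] r8c6's peers cover all but 3 ⇒ r8c6=3.
Step 15. [r2c7∈{1}] only 1 remains possible at r2c7, so r2c7=1.
Step 16. [r5c3∈{7}] nothing but 7 survives at r5c3. So r5c3=7.
Step 17. [r1c5∈{3}] r1c5 is down to just 3 ⇒ r1c5=3.
Step 18. [r1c2∈{6}] r1c2's peers cover all but 6, so r1c2=6.
Step 19. [r9c7∈{5}] only 5 remains possible at r9c7 ⇒ r9c7=5.
Step 20. [r4c2∈{9}] nothing but 9 survives at r4c2, so r4c2=9.
Step 21. [r6c8∈{1}] r6c8 has the single candidate 1, so r6c8=1.
Step 22. [r6c2∈{8}] r6c2 has the single candidate 8, so r6c2=8.
Step 23. [r9c9∈{1}] nothing but 1 survives at r9c9 ⇒ r9c9=1.
Step 24. [r4c6∈{1}] nothing but 1 survives at r4c6, so r4c6=1.
Step 25. [r7c7∈{8}] only 8 remains possible at r7c7, so r7c7=8.
Step 26. [r8c3∈{8}] r8c3's peers cover all but 8 ⇒ r8c3=8.
Step 27. [r2c6∈{4}] only 4 remains possible at r2c6 ⇒ r2c6=4.
Step 28. [r3c9∈{7}] r3c9 is down to just 7, so r3c9=7.
Step 29. [r9c3∈{6}] r9c3 is down to just 6, so r9c3=6.
Step 30. [r9c4∈{9}] only 9 remains possible at r9c4 ⇒ r9c4=9.
Step 31. [r2c2∈{7}] r2c2 is down to just 7 ⇒ r2c2=7.
Step 32. [r7c1∈{7}] only 7 remains possible at r7c1 ⇒ r7c1=7.
Step 33. [r5c2∈{2}] r5c2's peers cover all but 2 ⇒ r5c2=2.
Step 34. [r3c7∈{2}] r3c7's peers cover all but 2 ⇒ r3c7=2.
Step 35. [r6c4∈{4}] r6c4's peers cover all but 4. So r6c4=4.
Step 36. [r3c8∈{6}] r3c8 has the single candidate 6 ⇒ r3c8=6.
Step 37. [r4c3∈{5}] nothing but 5 survives at r4c3. So r4c3=5.
Step 38. [r5c4∈{3}] nothing but 3 survives at r5c4 ⇒ r5c4=3.
Step 39. [r1c9∈{4}] r1c9's peers cover all but 4 ⇒ r1c9=4.
Step 40. [r5c6∈{6}] nothing but 6 survives at r5c6, so r5c6=6.
Step 41. [r7c6∈{2}] r7c6 is down to just 2. So r7c6=2.

Answer: 8 6 1 2 3 7 9 5 4 / 9 7 2 5 6 4 1 3 8 / 3 5 4 1 8 9 2 6 7 / 4 9 5 8 7 1 3 2 6 / 1 2 7 3 9 6 4 8 5 / 6 8 3 4 2 5 7 1 9 / 7 1 9 6 5 2 8 4 3 / 5 4 8 7 1 3 6 9 2 / 2 3 6 9 4 8 5 7 1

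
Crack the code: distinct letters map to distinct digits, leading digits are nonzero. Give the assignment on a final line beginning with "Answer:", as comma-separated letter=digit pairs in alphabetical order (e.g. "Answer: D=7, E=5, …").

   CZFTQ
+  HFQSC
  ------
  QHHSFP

Step 1. [col 1: Q + C ≡ P (mod 10)] C=9 is one option consistent with column 1 (Q + C ≡ P (mod 10), carry-in 0) — take it, so C=9.
Step 2. [col 1: Q + C ≡ P (mod 10)] no forcing yet in column 1 (carry-in 0); Q=1 is free and consistent — try it ⇒ Q=1.
Step 3. [col 1: Q + C ≡ P (mod 10)] column 1 reads Q+C+carry(0)=P with Q=1, C=9; with digits 1,9 already taken and all letters distinct, the only value for P is 0 ⇒ P=0.
Step 4. [col 2: T + S ≡ F (mod 10)] T=7 is one option consistent with column 2 (T + S ≡ F (mod 10), carry-in 1) — take it. So T=7.
Step 5. [col 2: T + S ≡ F (mod 10)] no forcing yet in column 2 (carry-in 1); F=4 is free and consistent — try it, so F=4.
Step 6. [col 2: T + S ≡ F (mod 10)] column 2 reads T+S+carry(1)=F with T=7, F=4; with digits 0,1,4,7,9 already taken and all letters distinct, the only value for S is 6. So S=6.
Step 7. [col 4: Z + F ≡ H (mod 10)] column 4 reads Z+F+carry(0)=H with F=4; with digits 0,1,4,6,7,9 already taken and all letters distinct, the only value for Z is 8, so Z=8.
Step 8. [col 4: Z + F ≡ H (mod 10)] from column 4 (Z=8, F=4, carry-in 0, digits 0,1,4,6,7,8,9 already taken and all letters distinct): H must equal 2. So H=2.

Answer: C=9, F=4, H=2, P=0, Q=1, S=6, T=7, Z=8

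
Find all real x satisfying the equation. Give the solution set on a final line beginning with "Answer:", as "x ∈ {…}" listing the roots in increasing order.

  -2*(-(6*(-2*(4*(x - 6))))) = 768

Step 1. [-2*(-(6*(-2*(4*(x - 6))))) = 768] -2·(inner) — divide through by -2. So div: -(6*(-2*(4*(x - 6)))) = -384.
Step 2. [-(6*(-2*(4*(x - 6)))) = -384] flip signs both sides ⇒ neg: 6*(-2*(4*(x - 6))) = 384.
Step 3. [6*(-2*(4*(x - 6))) = 384] divide by the outer 6, so div: -2*(4*(x - 6)) = 64.
Step 4. [-2*(4*(x - 6)) = 64] LHS = -2·(…); ÷-2 both sides ⇒ div: 4*(x - 6) = -32.
Step 5. [4*(x - 6) = -32] divide by the outer 4 ⇒ div: x - 6 = -8.
Step 6. [x - 6 = -8] peel the -6: add 6 from each side. So sub: x = -2.

Answer: x ∈ {-2}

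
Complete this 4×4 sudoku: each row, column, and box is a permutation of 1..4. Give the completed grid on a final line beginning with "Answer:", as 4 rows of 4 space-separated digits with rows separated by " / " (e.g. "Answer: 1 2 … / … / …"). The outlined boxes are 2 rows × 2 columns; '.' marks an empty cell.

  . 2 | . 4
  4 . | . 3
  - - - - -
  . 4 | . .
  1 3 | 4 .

Step 1. [r4c4∈{2}] only 2 remains possible at r4c4 ⇒ r4c4=2.
Step 2. [r1c3∈{1}] r1c3's peers cover all but 1. So r1c3=1.
Step 3. [r3c1∈{2}] r3c1's peers cover all but 2 ⇒ r3c1=2.
Step 4. [r2c3∈{2}] r2c3 is down to just 2, so r2c3=2.
Step 5. [r1c1∈{3}] r1c1 has the single candidate 3, so r1c1=3.
Step 6. [r2c2∈{1}] r2c2 is down to just 1, so r2c2=1.
Step 7. [r3c4∈{1}] only 1 remains possible at r3c4, so r3c4=1.
Step 8. [r3c3∈{3}] r3c3 is down to just 3 ⇒ r3c3=3.

Answer: 3 2 1 4 / 4 1 2 3 / 2 4 3 1 / 1 3 4 2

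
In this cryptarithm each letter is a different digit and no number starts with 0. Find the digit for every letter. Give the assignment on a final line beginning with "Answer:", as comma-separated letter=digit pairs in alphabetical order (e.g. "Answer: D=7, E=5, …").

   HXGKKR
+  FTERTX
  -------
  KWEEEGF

Step 1. [K] adding two 6-digit numbers gives at most 6+1 digits, and here it does — K is that final carry and must be 1, so K=1.
Step 2. [col 1: R + X ≡ F (mod 10)] no forcing yet in column 1 (carry-in 0); F=7 is free and consistent — try it, so F=7.
Step 3. [col 1: R + X ≡ F (mod 10)] no forcing yet in column 1 (carry-in 0); R=2 is free and consistent — try it. So R=2.
Step 4. [col 1: R + X ≡ F (mod 10)] column 1: given R=2, F=7, carry-in 0, and digits 1,2,7 already taken and all letters distinct, R+X≡F (mod 10) forces X=5. So X=5.
Step 5. [col 2: K + T ≡ G (mod 10)] several values work for T in column 2 (K + T ≡ G (mod 10), carry-in 0); try T=9 ⇒ T=9.
Step 6. [col 2: K + T ≡ G (mod 10)] from column 2 (K=1, T=9, carry-in 0, digits 1,2,5,7,9 already taken and all letters distinct): G must equal 0, so G=0.
Step 7. [col 3: K + R ≡ E (mod 10)] column 3 reads K+R+carry(1)=E with K=1, R=2; with digits 0,1,2,5,7,9 already taken and all letters distinct, the only value for E is 4, so E=4.
Step 8. [col 6: H + F ≡ W (mod 10)] column 6: given F=7, carry-in 1, and digits 0,1,2,4,5,7,9 already taken and all letters distinct, H+F≡W (mod 10) forces H=8 ⇒ H=8.
Step 9. [col 6: H + F ≡ W (mod 10)] in column 6 we have H+F≡W with carry-in 1; given H=8, F=7 and digits 0,1,2,4,5,7,8,9 already taken and all letters distinct, that pins W to 6, so W=6.

Answer: E=4, F=7, G=0, H=8, K=1, R=2, T=9, W=6, X=5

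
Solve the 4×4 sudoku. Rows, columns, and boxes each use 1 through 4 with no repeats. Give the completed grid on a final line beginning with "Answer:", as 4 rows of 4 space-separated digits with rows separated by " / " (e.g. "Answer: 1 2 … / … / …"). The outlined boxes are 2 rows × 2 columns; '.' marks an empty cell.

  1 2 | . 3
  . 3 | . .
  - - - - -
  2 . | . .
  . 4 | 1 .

Step 1. [r1c3∈{4}] r1c3's peers cover all but 4, so r1c3=4.
Step 2. [r2c4∈{1,2}] in row 2, 1 fits only at r2c4, so r2c4=1.
Step 3. [r2c1∈{4}] r2c1 is down to just 4, so r2c1=4.
Step 4. [r3c2∈{1}] r3c2 is down to just 1 ⇒ r3c2=1.
Step 5. [r3c4∈{4}] r3c4 is down to just 4, so r3c4=4.
Step 6. [r3c3∈{3}] r3c3 has the single candidate 3. So r3c3=3.
Step 7. [r4c1∈{3}] r4c1 has the single candidate 3 ⇒ r4c1=3.
Step 8. [r4c4∈{2}] nothing but 2 survives at r4c4, so r4c4=2.
Step 9. [r2c3∈{2}] nothing but 2 survives at r2c3. So r2c3=2.

Answer: 1 2 4 3 / 4 3 2 1 / 2 1 3 4 / 3 4 1 2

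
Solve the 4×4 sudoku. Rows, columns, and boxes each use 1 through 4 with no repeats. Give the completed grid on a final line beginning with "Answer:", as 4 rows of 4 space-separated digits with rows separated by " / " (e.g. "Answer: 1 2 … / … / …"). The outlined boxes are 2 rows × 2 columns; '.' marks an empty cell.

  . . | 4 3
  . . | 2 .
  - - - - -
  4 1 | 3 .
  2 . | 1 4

Step 1. [r2c1∈{1,3}] r2c1 is the only open cell in col 1 admitting 3. So r2c1=3.
Step 2. [r2c2∈{4}] only 4 remains possible at r2c2, so r2c2=4.
Step 3. [r1c1∈{1}] nothing but 1 survives at r1c1. So r1c1=1.
Step 4. [r4c2∈{3}] only 3 remains possible at r4c2, so r4c2=3.
Step 5. [r1c2∈{2}] only 2 remains possible at r1c2 ⇒ r1c2=2.
Step 6. [r2c4∈{1}] only 1 remains possible at r2c4. So r2c4=1.
Step 7. [r3c4∈{2}] r3c4's peers cover all but 2, so r3c4=2.

Answer: 1 2 4 3 / 3 4 2 1 / 4 1 3 2 / 2 3 1 4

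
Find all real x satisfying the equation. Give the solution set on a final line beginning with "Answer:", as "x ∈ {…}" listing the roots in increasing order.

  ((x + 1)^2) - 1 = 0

Step 1. [((x + 1)^2) - 1 = 0] the outer -1 inverts by adding 1, so sub: (x + 1)^2 = 1.
Step 2. [(x + 1)^2 = 1] 1 ≥ 0, LHS is (·)² — take ±√. So sqrt: x + 1 = 1 or -1.
Step 3. [x + 1 = 1 or -1] subtract 1: x sits inside (… + 1) ⇒ sub: x = 0 or -2.

Answer: x ∈ {-2, 0}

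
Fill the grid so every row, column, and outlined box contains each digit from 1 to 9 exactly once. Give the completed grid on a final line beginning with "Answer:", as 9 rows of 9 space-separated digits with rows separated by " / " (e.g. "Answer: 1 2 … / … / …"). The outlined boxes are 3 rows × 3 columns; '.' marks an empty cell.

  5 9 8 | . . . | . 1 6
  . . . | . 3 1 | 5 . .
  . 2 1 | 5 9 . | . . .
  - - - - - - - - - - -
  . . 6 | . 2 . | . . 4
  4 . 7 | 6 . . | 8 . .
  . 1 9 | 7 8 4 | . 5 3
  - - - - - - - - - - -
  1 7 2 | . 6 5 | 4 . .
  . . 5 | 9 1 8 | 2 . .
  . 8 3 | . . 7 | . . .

Step 1. [r3c1∈{3,6,7}] across box 1, 3 lands solely at r3c1, so r3c1=3.
Step 2. [r3c7∈{7}] only 7 remains possible at r3c7. So r3c7=7.
Step 3. [r9c1∈{6,9}] in col 1, 9 fits only at r9c1 ⇒ r9c1=9.
Step 4. [r4c7∈{1,9}] across col 7, 9 lands solely at r4c7. So r4c7=9.
Step 5. [r2c4∈{2,4,8}] across col 4, 8 lands solely at r2c4. So r2c4=8.
Step 6. [r8c8∈{3,6,7}] in row 8, 3 fits only at r8c8, so r8c8=3.
Step 7. [r4c6∈{3}] only 3 remains possible at r4c6, so r4c6=3.
Step 8. [r5c9∈{1,2}] across row 5, 1 lands solely at r5c9 ⇒ r5c9=1.
Step 9. [r2c9∈{2,9}] across col 9, 2 lands solely at r2c9. So r2c9=2.
Step 10. [r3c8∈{4,8}] row 3 places 4 nowhere but r3c8. So r3c8=4.
Step 11. [r9c4∈{2,4}] row 9 places 2 nowhere but r9c4. So r9c4=2.
Step 12. [r8c1∈{6}] r8c1 has the single candidate 6 ⇒ r8c1=6.
Step 13. [r7c9∈{8,9}] col 9 places 9 nowhere but r7c9, so r7c9=9.
Step 14. [r9c7∈{1,6}] r9c7 is the only open cell in row 9 admitting 1, so r9c7=1.
Step 15. [r2c2∈{4,6}] across row 2, 6 lands solely at r2c2. So r2c2=6.
Step 16. [r1c5∈{4,7}] 7 has one home in row 1: r1c5, so r1c5=7.
Step 17. [r5c5∈{5}] r5c5 has the single candidate 5 ⇒ r5c5=5.
Step 18. [r1c4∈{4}] r1c4 is down to just 4. So r1c4=4.
Step 19. [r9c9∈{5}] nothing but 5 survives at r9c9 ⇒ r9c9=5.
Step 20. [r4c4∈{1}] r4c4 has the single candidate 1 ⇒ r4c4=1.
Step 21. [r3c9∈{8}] only 8 remains possible at r3c9 ⇒ r3c9=8.
Step 22. [r3c6∈{6}] only 6 remains possible at r3c6 ⇒ r3c6=6.
Step 23. [r4c1∈{8}] only 8 remains possible at r4c1. So r4c1=8.
Step 24. [r5c8∈{2}] only 2 remains possible at r5c8. So r5c8=2.
Step 25. [r4c8∈{7}] only 7 remains possible at r4c8. So r4c8=7.
Step 26. [r2c1∈{7}] r2c1's peers cover all but 7. So r2c1=7.
Step 27. [r2c3∈{4}] only 4 remains possible at r2c3. So r2c3=4.
Step 28. [r9c8∈{6}] r9c8's peers cover all but 6 ⇒ r9c8=6.
Step 29. [r9c5∈{4}] r9c5's peers cover all but 4, so r9c5=4.
Step 30. [r5c6∈{9}] nothing but 9 survives at r5c6. So r5c6=9.
Step 31. [r6c7∈{6}] r6c7's peers cover all but 6. So r6c7=6.
Step 32. [r4c2∈{5}] r4c2 is down to just 5 ⇒ r4c2=5.
Step 33. [r7c8∈{8}] only 8 remains possible at r7c8. So r7c8=8.
Step 34. [r8c9∈{7}] only 7 remains possible at r8c9. So r8c9=7.
Step 35. [r1c6∈{2}] r1c6 has the single candidate 2 ⇒ r1c6=2.
Step 36. [r7c4∈{3}] r7c4 has the single candidate 3, so r7c4=3.
Step 37. [r8c2∈{4}] r8c2's peers cover all but 4. So r8c2=4.
Step 38. [r5c2∈{3}] nothing but 3 survives at r5c2, so r5c2=3.
Step 39. [r6c1∈{2}] r6c1 has the single candidate 2, so r6c1=2.
Step 40. [r2c8∈{9}] r2c8 has the single candidate 9. So r2c8=9.
Step 41. [r1c7∈{3}] r1c7 is down to just 3. So r1c7=3.

Answer: 5 9 8 4 7 2 3 1 6 / 7 6 4 8 3 1 5 9 2 / 3 2 1 5 9 6 7 4 8 / 8 5 6 1 2 3 9 7 4 / 4 3 7 6 5 9 8 2 1 / 2 1 9 7 8 4 6 5 3 / 1 7 2 3 6 5 4 8 9 / 6 4 5 9 1 8 2 3 7 / 9 8 3 2 4 7 1 6 5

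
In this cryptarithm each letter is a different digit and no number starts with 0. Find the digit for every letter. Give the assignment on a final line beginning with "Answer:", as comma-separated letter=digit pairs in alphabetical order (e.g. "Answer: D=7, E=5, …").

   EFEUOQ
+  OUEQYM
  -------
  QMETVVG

Step 1. [col 1: Q + M ≡ G (mod 10)] G=4 is one option consistent with column 1 (Q + M ≡ G (mod 10), carry-in 0) — take it ⇒ G=4.
Step 2. [col 1: Q + M ≡ G (mod 10)] Q=1 is one option consistent with column 1 (Q + M ≡ G (mod 10), carry-in 0) — take it ⇒ Q=1.
Step 3. [col 1: Q + M ≡ G (mod 10)] in column 1 we have Q+M≡G with carry-in 0; given Q=1, G=4 and digits 1,4 already taken and all letters distinct, that pins M to 3. So M=3.
Step 4. [col 2: O + Y ≡ V (mod 10)] no forcing yet in column 2 (carry-in 0); V=9 is free and consistent — try it. So V=9.
Step 5. [col 2: O + Y ≡ V (mod 10)] O=7 is one option consistent with column 2 (O + Y ≡ V (mod 10), carry-in 0) — take it. So O=7.
Step 6. [col 2: O + Y ≡ V (mod 10)] column 2 reads O+Y+carry(0)=V with O=7, V=9; with digits 1,3,4,7,9 already taken and all letters distinct, the only value for Y is 2. So Y=2.
Step 7. [col 3: U + Q ≡ V (mod 10)] from column 3 (Q=1, V=9, carry-in 0, digits 1,2,3,4,7,9 already taken and all letters distinct): U must equal 8. So U=8.
Step 8. [col 4: E + E ≡ T (mod 10)] column 4 reads E+E+carry(0)=T with nothing yet; with digits 1,2,3,4,7,8,9 already taken and all letters distinct, the only value for T is 0. So T=0.
Step 9. [col 4: E + E ≡ T (mod 10)] in column 4 we have E+E≡T with carry-in 0; given T=0 and digits 0,1,2,3,4,7,8,9 already taken and all letters distinct, that pins E to 5 ⇒ E=5.
Step 10. [col 5: F + U ≡ E (mod 10)] in column 5 we have F+U≡E with carry-in 1; given U=8, E=5 and digits 0,1,2,3,4,5,7,8,9 already taken and all letters distinct, that pins F to 6. So F=6.

Answer: E=5, F=6, G=4, M=3, O=7, Q=1, T=0, U=8, V=9, Y=2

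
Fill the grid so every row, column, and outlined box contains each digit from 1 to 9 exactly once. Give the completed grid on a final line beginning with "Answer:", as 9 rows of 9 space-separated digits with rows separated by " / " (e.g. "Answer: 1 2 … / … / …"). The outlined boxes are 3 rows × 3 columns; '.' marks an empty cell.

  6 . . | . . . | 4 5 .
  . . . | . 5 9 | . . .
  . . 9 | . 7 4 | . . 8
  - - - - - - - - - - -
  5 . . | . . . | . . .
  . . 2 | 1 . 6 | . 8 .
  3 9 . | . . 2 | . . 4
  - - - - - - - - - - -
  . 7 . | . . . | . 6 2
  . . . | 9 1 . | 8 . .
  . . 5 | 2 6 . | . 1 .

Step 1. [r6c8∈{7}] r6c8 has the single candidate 7, so r6c8=7.
Step 2. [r5c2∈{4}] r5c2 is down to just 4, so r5c2=4.
Step 3. [r9c1∈{4,8,9}] r9c1 is the only open cell in row 9 admitting 4 ⇒ r9c1=4.
Step 4. [r4c8∈{2,3,9}] across col 8, 9 lands solely at r4c8 ⇒ r4c8=9.
Step 5. [r6c5∈{8}] nothing but 8 survives at r6c5 ⇒ r6c5=8.
Step 6. [r1c6∈{1,3,8}] 1 has one home in col 6: r1c6. So r1c6=1.
Step 7. [r4c7∈{1,2,3,6}] r4c7 is the only open cell in row 4 admitting 2 ⇒ r4c7=2.
Step 8. [r4c4∈{3,4,7}] col 4 places 7 nowhere but r4c4. So r4c4=7.
Step 9. [r4c6∈{3}] r4c6 is down to just 3, so r4c6=3.
Step 10. [r7c4∈{3,4,5,8}] r7c4 is the only open cell in col 4 admitting 4 ⇒ r7c4=4.
Step 11. [r2c3∈{1,3,4,7,8}] across row 2, 4 lands solely at r2c3. So r2c3=4.
Step 12. [r1c3∈{3,7,8}] in col 3, 7 fits only at r1c3. So r1c3=7.
Step 13. [r3c2∈{1,2,3,5}] r3c2 is the only open cell in row 3 admitting 5. So r3c2=5.
Step 14. [r7c1∈{1,8,9}] r7c1 is the only open cell in col 1 admitting 9. So r7c1=9.
Step 15. [r2c1∈{1,2,8}] in col 1, 8 fits only at r2c1. So r2c1=8.
Step 16. [r7c3∈{1,3,8}] 1 has one home in row 7: r7c3, so r7c3=1.
Step 17. [r6c7∈{1,5,6}] 1 has one home in row 6: r6c7, so r6c7=1.
Step 18. [r8c3∈{3,6}] col 3 places 3 nowhere but r8c3, so r8c3=3.
Step 19. [r2c9∈{1,3,6,7}] in col 9, 1 fits only at r2c9, so r2c9=1.
Step 20. [r2c7∈{3,6,7}] 7 has one home in row 2: r2c7 ⇒ r2c7=7.
Step 21. [r6c3∈{6}] only 6 remains possible at r6c3 ⇒ r6c3=6.
Step 22. [r2c4∈{3,6}] across row 2, 6 lands solely at r2c4, so r2c4=6.
Step 23. [r3c4∈{3}] r3c4's peers cover all but 3 ⇒ r3c4=3.
Step 24. [r2c8∈{2,3}] in col 8, 3 fits only at r2c8 ⇒ r2c8=3.
Step 25. [r2c2∈{2}] r2c2's peers cover all but 2. So r2c2=2.
Step 26. [r9c2∈{8}] only 8 remains possible at r9c2. So r9c2=8.
Step 27. [r9c7∈{3,9}] 9 has one home in col 7: r9c7, so r9c7=9.
Step 28. [r9c9∈{3,7}] in row 9, 3 fits only at r9c9, so r9c9=3.
Step 29. [r7c7∈{5}] nothing but 5 survives at r7c7. So r7c7=5.
Step 30. [r8c9∈{7}] r8c9 has the single candidate 7. So r8c9=7.
Step 31. [r5c5∈{9}] nothing but 9 survives at r5c5, so r5c5=9.
Step 32. [r8c6∈{5}] r8c6 is down to just 5 ⇒ r8c6=5.
Step 33. [r5c1∈{7}] r5c1's peers cover all but 7. So r5c1=7.
Step 34. [r8c8∈{4}] nothing but 4 survives at r8c8. So r8c8=4.
Step 35. [r8c1∈{2}] r8c1's peers cover all but 2 ⇒ r8c1=2.
Step 36. [r1c4∈{8}] r1c4's peers cover all but 8. So r1c4=8.
Step 37. [r4c9∈{6}] nothing but 6 survives at r4c9, so r4c9=6.
Step 38. [r3c1∈{1}] r3c1 has the single candidate 1. So r3c1=1.
Step 39. [r1c5∈{2}] r1c5's peers cover all but 2. So r1c5=2.
Step 40. [r8c2∈{6}] r8c2 has the single candidate 6, so r8c2=6.
Step 41. [r7c5∈{3}] only 3 remains possible at r7c5, so r7c5=3.
Step 42. [r5c7∈{3}] nothing but 3 survives at r5c7. So r5c7=3.
Step 43. [r3c8∈{2}] r3c8 has the single candidate 2. So r3c8=2.
Step 44. [r1c9∈{9}] r1c9 has the single candidate 9 ⇒ r1c9=9.
Step 45. [r1c2∈{3}] r1c2 has the single candidate 3. So r1c2=3.
Step 46. [r5c9∈{5}] nothing but 5 survives at r5c9. So r5c9=5.
Step 47. [r4c2∈{1}] only 1 remains possible at r4c2. So r4c2=1.
Step 48. [r3c7∈{6}] r3c7 is down to just 6. So r3c7=6.
Step 49. [r4c3∈{8}] r4c3 is down to just 8. So r4c3=8.
Step 50. [r7c6∈{8}] r7c6 is down to just 8 ⇒ r7c6=8.
Step 51. [r9c6∈{7}] r9c6 has the single candidate 7 ⇒ r9c6=7.
Step 52. [r4c5∈{4}] only 4 remains possible at r4c5. So r4c5=4.
Step 53. [r6c4∈{5}] r6c4's peers cover all but 5 ⇒ r6c4=5.

Answer: 6 3 7 8 2 1 4 5 9 / 8 2 4 6 5 9 7 3 1 / 1 5 9 3 7 4 6 2 8 / 5 1 8 7 4 3 2 9 6 / 7 4 2 1 9 6 3 8 5 / 3 9 6 5 8 2 1 7 4 / 9 7 1 4 3 8 5 6 2 / 2 6 3 9 1 5 8 4 7 / 4 8 5 2 6 7 9 1 3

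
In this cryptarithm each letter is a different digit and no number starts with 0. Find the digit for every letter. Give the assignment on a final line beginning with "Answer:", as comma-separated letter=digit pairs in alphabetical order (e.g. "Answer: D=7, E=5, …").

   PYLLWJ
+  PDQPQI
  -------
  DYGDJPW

Step 1. [D] the sum has 7 digits but both addends have 6; that extra leading digit D is the final carry, namely 1, so D=1.
Step 2. [col 1: J + I ≡ W (mod 10)] no forcing yet in column 1 (carry-in 0); J=9 is free and consistent — try it ⇒ J=9.
Step 3. [col 1: J + I ≡ W (mod 10)] W=6 is one option consistent with column 1 (J + I ≡ W (mod 10), carry-in 0) — take it, so W=6.
Step 4. [col 1: J + I ≡ W (mod 10)] column 1 reads J+I+carry(0)=W with J=9, W=6; with digits 1,6,9 already taken and all letters distinct, the only value for I is 7, so I=7.
Step 5. [col 2: W + Q ≡ P (mod 10)] no forcing yet in column 2 (carry-in 1); P=5 is free and consistent — try it, so P=5.
Step 6. [col 2: W + Q ≡ P (mod 10)] from column 2 (W=6, P=5, carry-in 1, digits 1,5,6,7,9 already taken and all letters distinct): Q must equal 8, so Q=8.
Step 7. [col 3: L + P ≡ J (mod 10)] from column 3 (P=5, J=9, carry-in 1, digits 1,5,6,7,8,9 already taken and all letters distinct): L must equal 3. So L=3.
Step 8. [col 5: Y + D ≡ G (mod 10)] several values work for Y in column 5 (Y + D ≡ G (mod 10), carry-in 1); try Y=0, so Y=0.
Step 9. [col 5: Y + D ≡ G (mod 10)] column 5: given Y=0, D=1, carry-in 1, and digits 0,1,3,5,6,7,8,9 already taken and all letters distinct, Y+D≡G (mod 10) forces G=2 ⇒ G=2.

Answer: D=1, G=2, I=7, J=9, L=3, P=5, Q=8, W=6, Y=0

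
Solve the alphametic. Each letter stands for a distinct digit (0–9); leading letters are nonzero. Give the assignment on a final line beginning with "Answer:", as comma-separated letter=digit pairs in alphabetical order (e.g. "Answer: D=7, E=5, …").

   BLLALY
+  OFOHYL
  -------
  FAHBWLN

Step 1. [col 1: Y + L ≡ N (mod 10)] no forcing yet in column 1 (carry-in 0); N=3 is free and consistent — try it, so N=3.
Step 2. [F] F is the leading digit of a 7-digit sum of two 6-digit numbers; the final carry is exactly 1, so F=1.
Step 3. [col 1: Y + L ≡ N (mod 10)] several values work for L in column 1 (Y + L ≡ N (mod 10), carry-in 0); try L=4. So L=4.
Step 4. [col 1: Y + L ≡ N (mod 10)] in column 1 we have Y+L≡N with carry-in 0; given L=4, N=3 and digits 1,3,4 already taken and all letters distinct, that pins Y to 9 ⇒ Y=9.
Step 5. [col 3: A + H ≡ W (mod 10)] column 3 (A + H ≡ W (mod 10), carry-in 1) doesn't pin H yet; pick H=6 and continue ⇒ H=6.
Step 6. [col 3: A + H ≡ W (mod 10)] several values work for W in column 3 (A + H ≡ W (mod 10), carry-in 1); try W=7, so W=7.
Step 7. [col 3: A + H ≡ W (mod 10)] in column 3 we have A+H≡W with carry-in 1; given H=6, W=7 and digits 1,3,4,6,7,9 already taken and all letters distinct, that pins A to 0, so A=0.
Step 8. [col 4: L + O ≡ B (mod 10)] column 4 reads L+O+carry(0)=B with L=4; with digits 0,1,3,4,6,7,9 already taken and all letters distinct, the only value for B is 2 ⇒ B=2.
Step 9. [col 4: L + O ≡ B (mod 10)] from column 4 (L=4, B=2, carry-in 0, digits 0,1,2,3,4,6,7,9 already taken and all letters distinct): O must equal 8 ⇒ O=8.

Answer: A=0, B=2, F=1, H=6, L=4, N=3, O=8, W=7, Y=9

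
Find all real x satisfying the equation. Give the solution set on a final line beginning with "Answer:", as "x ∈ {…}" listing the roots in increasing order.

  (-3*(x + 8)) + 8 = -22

Step 1. [(-3*(x + 8)) + 8 = -22] subtract 8: x sits inside (… + 8). So sub: -3*(x + 8) = -30.
Step 2. [-3*(x + 8) = -30] leading coefficient -3: divide by -3, so div: x + 8 = 10.
Step 3. [x + 8 = 10] subtract 8: x sits inside (… + 8). So sub: x = 2.

Answer: x ∈ {2}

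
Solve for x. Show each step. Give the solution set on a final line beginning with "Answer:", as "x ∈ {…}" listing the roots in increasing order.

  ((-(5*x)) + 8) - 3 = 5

Step 1. [((-(5*x)) + 8) - 3 = 5] 3 comes off first (add 3) ⇒ sub: (-(5*x)) + 8 = 8.
Step 2. [(-(5*x)) + 8 = 8] subtract 8: x sits inside (… + 8) ⇒ sub: -(5*x) = 0.
Step 3. [-(5*x) = 0] flip signs both sides, so neg: 5*x = 0.
Step 4. [5*x = 0] 5·(inner) — divide through by 5 ⇒ div: x = 0.

Answer: x ∈ {0}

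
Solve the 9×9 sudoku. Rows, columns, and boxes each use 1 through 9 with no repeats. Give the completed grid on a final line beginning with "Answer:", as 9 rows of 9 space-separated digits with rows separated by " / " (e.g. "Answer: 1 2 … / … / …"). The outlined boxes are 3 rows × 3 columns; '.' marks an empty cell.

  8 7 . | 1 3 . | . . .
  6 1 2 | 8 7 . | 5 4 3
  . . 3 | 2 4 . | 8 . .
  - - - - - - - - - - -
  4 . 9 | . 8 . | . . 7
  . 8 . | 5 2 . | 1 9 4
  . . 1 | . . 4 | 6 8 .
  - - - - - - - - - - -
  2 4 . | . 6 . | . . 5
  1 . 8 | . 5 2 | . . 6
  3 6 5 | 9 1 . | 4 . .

Step 1. [r5c6∈{3,6,7}] in row 5, 3 fits only at r5c6, so r5c6=3.
Step 2. [r7c3∈{7}] only 7 remains possible at r7c3. So r7c3=7.
Step 3. [r6c9∈{2}] r6c9 is down to just 2. So r6c9=2.
Step 4. [r8c7∈{3,7,9}] in col 7, 7 fits only at r8c7 ⇒ r8c7=7.
Step 5. [r3c1∈{5,9}] col 1 places 9 nowhere but r3c1, so r3c1=9.
Step 6. [r8c8∈{3}] nothing but 3 survives at r8c8 ⇒ r8c8=3.
Step 7. [r3c2∈{5}] only 5 remains possible at r3c2 ⇒ r3c2=5.
Step 8. [r3c6∈{6}] r3c6 has the single candidate 6 ⇒ r3c6=6.
Step 9. [r1c7∈{2,9}] r1c7 is the only open cell in col 7 admitting 2 ⇒ r1c7=2.
Step 10. [r1c6∈{5,9}] r1c6 is the only open cell in row 1 admitting 5 ⇒ r1c6=5.
Step 11. [r4c7∈{3}] r4c7 is down to just 3 ⇒ r4c7=3.
Step 12. [r6c1∈{5,7}] row 6 places 5 nowhere but r6c1, so r6c1=5.
Step 13. [r9c6∈{7,8}] row 9 places 7 nowhere but r9c6, so r9c6=7.
Step 14. [r3c9∈{1}] r3c9 has the single candidate 1 ⇒ r3c9=1.
Step 15. [r4c6∈{1}] r4c6's peers cover all but 1, so r4c6=1.
Step 16. [r7c8∈{1}] r7c8 has the single candidate 1 ⇒ r7c8=1.
Step 17. [r8c2∈{9}] r8c2 has the single candidate 9 ⇒ r8c2=9.
Step 18. [r3c8∈{7}] r3c8's peers cover all but 7, so r3c8=7.
Step 19. [r7c4∈{3}] nothing but 3 survives at r7c4 ⇒ r7c4=3.
Step 20. [r2c6∈{9}] r2c6 has the single candidate 9. So r2c6=9.
Step 21. [r9c8∈{2}] nothing but 2 survives at r9c8. So r9c8=2.
Step 22. [r1c8∈{6}] only 6 remains possible at r1c8. So r1c8=6.
Step 23. [r7c6∈{8}] only 8 remains possible at r7c6 ⇒ r7c6=8.
Step 24. [r5c1∈{7}] nothing but 7 survives at r5c1. So r5c1=7.
Step 25. [r7c7∈{9}] nothing but 9 survives at r7c7, so r7c7=9.
Step 26. [r6c5∈{9}] r6c5 is down to just 9, so r6c5=9.
Step 27. [r4c8∈{5}] r4c8's peers cover all but 5 ⇒ r4c8=5.
Step 28. [r4c2∈{2}] only 2 remains possible at r4c2 ⇒ r4c2=2.
Step 29. [r1c9∈{9}] r1c9 has the single candidate 9, so r1c9=9.
Step 30. [r8c4∈{4}] only 4 remains possible at r8c4. So r8c4=4.
Step 31. [r6c2∈{3}] only 3 remains possible at r6c2, so r6c2=3.
Step 32. [r1c3∈{4}] nothing but 4 survives at r1c3, so r1c3=4.
Step 33. [r5c3∈{6}] nothing but 6 survives at r5c3, so r5c3=6.
Step 34. [r4c4∈{6}] nothing but 6 survives at r4c4 ⇒ r4c4=6.
Step 35. [r9c9∈{8}] r9c9 has the single candidate 8. So r9c9=8.
Step 36. [r6c4∈{7}] r6c4 has the single candidate 7. So r6c4=7.

Answer: 8 7 4 1 3 5 2 6 9 / 6 1 2 8 7 9 5 4 3 / 9 5 3 2 4 6 8 7 1 / 4 2 9 6 8 1 3 5 7 / 7 8 6 5 2 3 1 9 4 / 5 3 1 7 9 4 6 8 2 / 2 4 7 3 6 8 9 1 5 / 1 9 8 4 5 2 7 3 6 / 3 6 5 9 1 7 4 2 8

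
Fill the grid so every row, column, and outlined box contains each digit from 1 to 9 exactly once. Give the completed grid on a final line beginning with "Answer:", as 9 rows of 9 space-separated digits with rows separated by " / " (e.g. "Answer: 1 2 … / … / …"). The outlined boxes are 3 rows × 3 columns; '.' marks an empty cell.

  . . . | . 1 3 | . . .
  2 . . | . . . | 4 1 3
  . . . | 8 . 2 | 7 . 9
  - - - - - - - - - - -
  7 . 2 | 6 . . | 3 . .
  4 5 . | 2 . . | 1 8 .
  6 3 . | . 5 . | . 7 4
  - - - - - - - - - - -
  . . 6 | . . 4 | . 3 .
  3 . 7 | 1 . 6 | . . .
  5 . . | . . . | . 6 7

Step 1. [r6c4∈{9}] nothing but 9 survives at r6c4. So r6c4=9.
Step 2. [r3c8∈{5}] r3c8's peers cover all but 5 ⇒ r3c8=5.
Step 3. [r1c4∈{4,5,7}] in col 4, 4 fits only at r1c4, so r1c4=4.
Step 4. [r7c9∈{1,2,5,8}] in col 9, 1 fits only at r7c9 ⇒ r7c9=1.
Step 5. [r2c6∈{5,7,9}] in col 6, 5 fits only at r2c6. So r2c6=5.
Step 6. [r9c6∈{8,9}] 9 has one home in col 6: r9c6 ⇒ r9c6=9.
Step 7. [r2c5∈{6,7,9}] in col 5, 9 fits only at r2c5. So r2c5=9.
Step 8. [r2c3∈{8}] r2c3's peers cover all but 8. So r2c3=8.
Step 9. [r4c2∈{1,8,9}] 8 has one home in box 4: r4c2, so r4c2=8.
Step 10. [r1c7∈{2,6,8}] in col 7, 6 fits only at r1c7, so r1c7=6.
Step 11. [r7c1∈{8,9}] col 1 places 8 nowhere but r7c1. So r7c1=8.
Step 12. [r8c8∈{2,4,9}] across col 8, 4 lands solely at r8c8 ⇒ r8c8=4.
Step 13. [r6c3∈{1}] r6c3 has the single candidate 1. So r6c3=1.
Step 14. [r9c2∈{1,2,4}] r9c2 is the only open cell in row 9 admitting 1 ⇒ r9c2=1.
Step 15. [r6c7∈{2}] nothing but 2 survives at r6c7 ⇒ r6c7=2.
Step 16. [r8c9∈{2,5,8}] in box 9, 2 fits only at r8c9, so r8c9=2.
Step 17. [r8c7∈{5,8,9}] r8c7 is the only open cell in row 8 admitting 5. So r8c7=5.
Step 18. [r9c5∈{2,3,8}] across row 9, 2 lands solely at r9c5. So r9c5=2.
Step 19. [r1c2∈{7,9}] 7 has one home in row 1: r1c2 ⇒ r1c2=7.
Step 20. [r3c2∈{4,6}] col 2 places 4 nowhere but r3c2. So r3c2=4.
Step 21. [r7c5∈{7}] nothing but 7 survives at r7c5 ⇒ r7c5=7.
Step 22. [r5c3∈{9}] nothing but 9 survives at r5c3 ⇒ r5c3=9.
Step 23. [r8c2∈{9}] only 9 remains possible at r8c2, so r8c2=9.
Step 24. [r1c8∈{2}] nothing but 2 survives at r1c8 ⇒ r1c8=2.
Step 25. [r6c6∈{8}] r6c6 is down to just 8, so r6c6=8.
Step 26. [r7c4∈{5}] only 5 remains possible at r7c4, so r7c4=5.
Step 27. [r9c4∈{3}] r9c4 has the single candidate 3 ⇒ r9c4=3.
Step 28. [r2c2∈{6}] r2c2 is down to just 6 ⇒ r2c2=6.
Step 29. [r1c9∈{8}] only 8 remains possible at r1c9. So r1c9=8.
Step 30. [r2c4∈{7}] r2c4 is down to just 7 ⇒ r2c4=7.
Step 31. [r1c1∈{9}] only 9 remains possible at r1c1. So r1c1=9.
Step 32. [r3c5∈{6}] r3c5 has the single candidate 6 ⇒ r3c5=6.
Step 33. [r3c1∈{1}] r3c1 has the single candidate 1, so r3c1=1.
Step 34. [r1c3∈{5}] r1c3's peers cover all but 5, so r1c3=5.
Step 35. [r4c9∈{5}] r4c9's peers cover all but 5 ⇒ r4c9=5.
Step 36. [r9c7∈{8}] r9c7 is down to just 8, so r9c7=8.
Step 37. [r3c3∈{3}] r3c3's peers cover all but 3 ⇒ r3c3=3.
Step 38. [r4c8∈{9}] r4c8's peers cover all but 9, so r4c8=9.
Step 39. [r4c6∈{1}] r4c6 has the single candidate 1 ⇒ r4c6=1.
Step 40. [r8c5∈{8}] nothing but 8 survives at r8c5, so r8c5=8.
Step 41. [r5c5∈{3}] r5c5 is down to just 3 ⇒ r5c5=3.
Step 42. [r5c9∈{6}] nothing but 6 survives at r5c9. So r5c9=6.
Step 43. [r5c6∈{7}] only 7 remains possible at r5c6, so r5c6=7.
Step 44. [r4c5∈{4}] r4c5's peers cover all but 4, so r4c5=4.
Step 45. [r7c7∈{9}] only 9 remains possible at r7c7 ⇒ r7c7=9.
Step 46. [r9c3∈{4}] nothing but 4 survives at r9c3 ⇒ r9c3=4.
Step 47. [r7c2∈{2}] r7c2 is down to just 2 ⇒ r7c2=2.

Answer: 9 7 5 4 1 3 6 2 8 / 2 6 8 7 9 5 4 1 3 / 1 4 3 8 6 2 7 5 9 / 7 8 2 6 4 1 3 9 5 / 4 5 9 2 3 7 1 8 6 / 6 3 1 9 5 8 2 7 4 / 8 2 6 5 7 4 9 3 1 / 3 9 7 1 8 6 5 4 2 / 5 1 4 3 2 9 8 6 7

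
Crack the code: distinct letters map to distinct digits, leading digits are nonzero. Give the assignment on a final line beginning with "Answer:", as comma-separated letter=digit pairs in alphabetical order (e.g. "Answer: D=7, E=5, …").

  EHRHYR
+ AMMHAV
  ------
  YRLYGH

Step 1. [col 1: R + V ≡ H (mod 10)] column 1 (R + V ≡ H (mod 10), carry-in 0) doesn't pin V yet; pick V=3 and continue. So V=3.
Step 2. [col 1: R + V ≡ H (mod 10)] several values work for R in column 1 (R + V ≡ H (mod 10), carry-in 0); try R=1, so R=1.
Step 3. [col 1: R + V ≡ H (mod 10)] from column 1 (R=1, V=3, carry-in 0, digits 1,3 already taken and all letters distinct): H must equal 4. So H=4.
Step 4. [col 2: Y + A ≡ G (mod 10)] Y=9 is one option consistent with column 2 (Y + A ≡ G (mod 10), carry-in 0) — take it. So Y=9.
Step 5. [col 2: Y + A ≡ G (mod 10)] A=6 is one option consistent with column 2 (Y + A ≡ G (mod 10), carry-in 0) — take it, so A=6.
Step 6. [col 2: Y + A ≡ G (mod 10)] in column 2 we have Y+A≡G with carry-in 0; given Y=9, A=6 and digits 1,3,4,6,9 already taken and all letters distinct, that pins G to 5 ⇒ G=5.
Step 7. [col 4: R + M ≡ L (mod 10)] column 4 reads R+M+carry(0)=L with R=1; with digits 1,3,4,5,6,9 already taken and all letters distinct, the only value for L is 8. So L=8.
Step 8. [col 4: R + M ≡ L (mod 10)] in column 4 we have R+M≡L with carry-in 0; given R=1, L=8 and digits 1,3,4,5,6,8,9 already taken and all letters distinct, that pins M to 7. So M=7.
Step 9. [col 6: E + A ≡ Y (mod 10)] in column 6 we have E+A≡Y with carry-in 1; given A=6, Y=9 and digits 1,3,4,5,6,7,8,9 already taken and all letters distinct, that pins E to 2 ⇒ E=2.

Answer: A=6, E=2, G=5, H=4, L=8, M=7, R=1, V=3, Y=9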